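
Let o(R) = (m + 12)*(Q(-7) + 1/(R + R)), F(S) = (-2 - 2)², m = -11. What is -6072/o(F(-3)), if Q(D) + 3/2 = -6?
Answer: 194304/239 ≈ 812.99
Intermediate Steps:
Q(D) = -15/2 (Q(D) = -3/2 - 6 = -15/2)
F(S) = 16 (F(S) = (-4)² = 16)
o(R) = -15/2 + 1/(2*R) (o(R) = (-11 + 12)*(-15/2 + 1/(R + R)) = 1*(-15/2 + 1/(2*R)) = -15/2 + 1/(2*R))
-6072/o(F(-3)) = -6072*32/(1 - 15*16) = -6072*32/(1 - 240) = -6072/((½)*(1/16)*(-239)) = -6072/(-239/32) = -6072*(-32/239) = 194304/239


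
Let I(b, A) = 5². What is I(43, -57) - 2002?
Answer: -1977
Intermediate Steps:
I(b, A) = 25
I(43, -57) - 2002 = 25 - 2002 = -1977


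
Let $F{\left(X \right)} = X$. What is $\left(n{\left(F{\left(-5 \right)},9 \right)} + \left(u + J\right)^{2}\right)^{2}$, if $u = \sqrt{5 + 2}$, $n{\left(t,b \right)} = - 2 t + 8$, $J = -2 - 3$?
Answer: $3200 - 1000 \sqrt{7} \approx 554.25$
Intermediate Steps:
$J = -5$
$n{\left(t,b \right)} = 8 - 2 t$
$u = \sqrt{7} \approx 2.6458$
$\left(n{\left(F{\left(-5 \right)},9 \right)} + \left(u + J\right)^{2}\right)^{2} = \left(\left(8 - -10\right) + \left(\sqrt{7} - 5\right)^{2}\right)^{2} = \left(\left(8 + 10\right) + \left(-5 + \sqrt{7}\right)^{2}\right)^{2} = \left(18 + \left(-5 + \sqrt{7}\right)^{2}\right)^{2}$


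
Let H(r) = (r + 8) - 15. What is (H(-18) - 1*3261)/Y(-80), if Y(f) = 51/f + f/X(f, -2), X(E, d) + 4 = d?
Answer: -788640/3047 ≈ -258.83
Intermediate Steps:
H(r) = -7 + r (H(r) = (8 + r) - 15 = -7 + r)
X(E, d) = -4 + d
Y(f) = 51/f - f/6 (Y(f) = 51/f + f/(-4 - 2) = 51/f + f/(-6) = 51/f + f*(-⅙) = 51/f - f/6)
(H(-18) - 1*3261)/Y(-80) = ((-7 - 18) - 1*3261)/(51/(-80) - ⅙*(-80)) = (-25 - 3261)/(51*(-1/80) + 40/3) = -3286/(-51/80 + 40/3) = -3286/3047/240 = -3286*240/3047 = -788640/3047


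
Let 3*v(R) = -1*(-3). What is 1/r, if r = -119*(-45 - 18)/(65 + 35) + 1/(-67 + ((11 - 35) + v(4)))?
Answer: 900/67463 ≈ 0.013341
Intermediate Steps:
v(R) = 1 (v(R) = (-1*(-3))/3 = (⅓)*3 = 1)
r = 67463/900 (r = -119*(-45 - 18)/(65 + 35) + 1/(-67 + ((11 - 35) + 1)) = -(-7497)/100 + 1/(-67 + (-24 + 1)) = -(-7497)/100 + 1/(-67 - 23) = -119*(-63/100) + 1/(-90) = 7497/100 - 1/90 = 67463/900 ≈ 74.959)
1/r = 1/(67463/900) = 900/67463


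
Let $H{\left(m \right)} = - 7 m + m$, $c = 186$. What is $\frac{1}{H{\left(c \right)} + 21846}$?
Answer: $\frac{1}{20730} \approx 4.8239 \cdot 10^{-5}$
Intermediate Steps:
$H{\left(m \right)} = - 6 m$
$\frac{1}{H{\left(c \right)} + 21846} = \frac{1}{\left(-6\right) 186 + 21846} = \frac{1}{-1116 + 21846} = \frac{1}{20730}$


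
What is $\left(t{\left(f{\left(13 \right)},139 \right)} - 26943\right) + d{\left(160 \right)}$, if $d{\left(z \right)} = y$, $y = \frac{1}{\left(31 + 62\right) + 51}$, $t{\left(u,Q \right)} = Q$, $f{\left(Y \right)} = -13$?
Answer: $- \frac{3859775}{144} \approx -26804.0$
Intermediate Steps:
$y = \frac{1}{144}$ ($y = \frac{1}{93 + 51} = \frac{1}{144} \approx 0.0069444$)
$d{\left(z \right)} = \frac{1}{144}$
$\left(t{\left(f{\left(13 \right)},139 \right)} - 26943\right) + d{\left(160 \right)} = \left(139 - 26943\right) + \frac{1}{144} = -26804 + \frac{1}{144} = - \frac{3859775}{144}$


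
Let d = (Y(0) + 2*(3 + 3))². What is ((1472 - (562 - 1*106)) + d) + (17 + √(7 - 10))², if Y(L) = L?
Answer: 1446 + 34*I*√3 ≈ 1446.0 + 58.89*I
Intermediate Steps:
d = 144 (d = (0 + 2*(3 + 3))² = (0 + 2*6)² = (0 + 12)² = 12² = 144)
((1472 - (562 - 1*106)) + d) + (17 + √(7 - 10))² = ((1472 - (562 - 1*106)) + 144) + (17 + √(7 - 10))² = ((1472 - (562 - 106)) + 144) + (17 + √(-3))² = ((1472 - 1*456) + 144) + (17 + I*√3)² = ((1472 - 456) + 144) + (17 + I*√3)² = (1016 + 144) + (17 + I*√3)² = 1160 + (17 + I*√3)²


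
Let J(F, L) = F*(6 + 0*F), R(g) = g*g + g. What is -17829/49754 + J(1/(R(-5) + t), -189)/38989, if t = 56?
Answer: -6603744054/18428657707 ≈ -0.35834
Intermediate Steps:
R(g) = g + g**2 (R(g) = g**2 + g = g + g**2)
J(F, L) = 6*F (J(F, L) = F*(6 + 0) = F*6 = 6*F)
-17829/49754 + J(1/(R(-5) + t), -189)/38989 = -17829/49754 + (6/(-5*(1 - 5) + 56))/38989 = -17829*1/49754 + (6/(-5*(-4) + 56))*(1/38989) = -17829/49754 + (6/(20 + 56))*(1/38989) = -17829/49754 + (6/76)*(1/38989) = -17829/49754 + (6*(1/76))*(1/38989) = -17829/49754 + (3/38)*(1/38989) = -17829/49754 + 3/1481582 = -6603744054/18428657707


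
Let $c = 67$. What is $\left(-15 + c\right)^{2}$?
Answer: $2704$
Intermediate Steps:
$\left(-15 + c\right)^{2} = \left(-15 + 67\right)^{2} = 52^{2} = 2704$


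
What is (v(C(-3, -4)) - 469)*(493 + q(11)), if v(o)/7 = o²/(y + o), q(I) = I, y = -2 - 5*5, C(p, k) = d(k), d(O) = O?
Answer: -7384104/31 ≈ -2.3820e+5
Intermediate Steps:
C(p, k) = k
y = -27 (y = -2 - 25 = -27)
v(o) = 7*o²/(-27 + o) (v(o) = 7*(o²/(-27 + o)) = 7*o²/(-27 + o))
(v(C(-3, -4)) - 469)*(493 + q(11)) = (7*(-4)²/(-27 - 4) - 469)*(493 + 11) = (7*16/(-31) - 469)*504 = (7*16*(-1/31) - 469)*504 = (-112/31 - 469)*504 = -14651/31*504 = -7384104/31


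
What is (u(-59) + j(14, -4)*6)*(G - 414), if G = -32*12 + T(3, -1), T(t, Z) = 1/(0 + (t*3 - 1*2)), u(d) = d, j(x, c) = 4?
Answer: 27925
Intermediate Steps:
T(t, Z) = 1/(-2 + 3*t) (T(t, Z) = 1/(0 + (3*t - 2)) = 1/(0 + (-2 + 3*t)) = 1/(-2 + 3*t))
G = -2687/7 (G = -32*12 + 1/(-2 + 3*3) = -384 + 1/(-2 + 9) = -384 + 1/7 = -2687/7 ≈ -383.86)
(u(-59) + j(14, -4)*6)*(G - 414) = (-59 + 4*6)*(-2687/7 - 414) = (-59 + 24)*(-5585/7) = -35*(-5585/7) = 27925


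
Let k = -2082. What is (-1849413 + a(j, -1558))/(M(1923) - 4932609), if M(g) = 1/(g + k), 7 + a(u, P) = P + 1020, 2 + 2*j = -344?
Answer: 147071661/392142416 ≈ 0.37505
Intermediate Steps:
j = -173 (j = -1 + (½)*(-344) = -1 - 172 = -173)
a(u, P) = 1013 + P (a(u, P) = -7 + (P + 1020) = -7 + (1020 + P) = 1013 + P)
M(g) = 1/(-2082 + g) (M(g) = 1/(g - 2082) = 1/(-2082 + g))
(-1849413 + a(j, -1558))/(M(1923) - 4932609) = (-1849413 + (1013 - 1558))/(1/(-2082 + 1923) - 4932609) = (-1849413 - 545)/(1/(-159) - 4932609) = -1849958/(-1/159 - 4932609) = -1849958/(-784284832/159) = -1849958*(-159/784284832) = 147071661/392142416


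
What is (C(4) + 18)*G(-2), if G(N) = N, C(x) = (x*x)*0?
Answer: -36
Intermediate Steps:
C(x) = 0 (C(x) = x²*0 = 0)
(C(4) + 18)*G(-2) = (0 + 18)*(-2) = 18*(-2) = -36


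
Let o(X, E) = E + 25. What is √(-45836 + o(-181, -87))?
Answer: I*√45898 ≈ 214.24*I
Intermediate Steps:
o(X, E) = 25 + E
√(-45836 + o(-181, -87)) = √(-45836 + (25 - 87)) = √(-45836 - 62) = √(-45898) = I*√45898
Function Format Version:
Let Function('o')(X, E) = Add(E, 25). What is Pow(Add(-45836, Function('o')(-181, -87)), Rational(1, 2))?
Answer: Mul(I, Pow(45898, Rational(1, 2))) ≈ Mul(214.24, I)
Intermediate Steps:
Function('o')(X, E) = Add(25, E)
Pow(Add(-45836, Function('o')(-181, -87)), Rational(1, 2)) = Pow(Add(-45836, Add(25, -87)), Rational(1, 2)) = Pow(Add(-45836, -62), Rational(1, 2)) = Pow(-45898, Rational(1, 2)) = Mul(I, Pow(45898, Rational(1, 2)))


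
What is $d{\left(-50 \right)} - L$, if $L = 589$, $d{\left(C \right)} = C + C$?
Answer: $-689$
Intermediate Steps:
$d{\left(C \right)} = 2 C$
$d{\left(-50 \right)} - L = 2 \left(-50\right) - 589 = -100 - 589 = -689$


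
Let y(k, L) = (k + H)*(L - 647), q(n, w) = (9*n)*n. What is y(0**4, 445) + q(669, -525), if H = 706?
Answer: 3885437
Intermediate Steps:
q(n, w) = 9*n**2
y(k, L) = (-647 + L)*(706 + k) (y(k, L) = (k + 706)*(L - 647) = (706 + k)*(-647 + L) = (-647 + L)*(706 + k))
y(0**4, 445) + q(669, -525) = (-456782 - 647*0**4 + 706*445 + 445*0**4) + 9*669**2 = (-456782 - 647*0 + 314170 + 445*0) + 9*447561 = (-456782 + 0 + 314170 + 0) + 4028049 = -142612 + 4028049 = 3885437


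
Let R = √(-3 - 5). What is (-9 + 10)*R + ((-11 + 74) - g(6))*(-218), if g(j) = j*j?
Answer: -5886 + 2*I*√2 ≈ -5886.0 + 2.8284*I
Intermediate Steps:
g(j) = j²
R = 2*I*√2 (R = √(-8) = 2*I*√2 ≈ 2.8284*I)
(-9 + 10)*R + ((-11 + 74) - g(6))*(-218) = (-9 + 10)*(2*I*√2) + ((-11 + 74) - 1*6²)*(-218) = 1*(2*I*√2) + (63 - 1*36)*(-218) = 2*I*√2 + (63 - 36)*(-218) = 2*I*√2 + 27*(-218) = 2*I*√2 - 5886 = -5886 + 2*I*√2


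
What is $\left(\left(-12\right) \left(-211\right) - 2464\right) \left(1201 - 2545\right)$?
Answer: $-91392$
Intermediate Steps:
$\left(\left(-12\right) \left(-211\right) - 2464\right) \left(1201 - 2545\right) = \left(2532 - 2464\right) \left(-1344\right) = 68 \left(-1344\right) = -91392$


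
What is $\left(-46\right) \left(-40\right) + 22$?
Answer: $1862$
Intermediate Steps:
$\left(-46\right) \left(-40\right) + 22 = 1840 + 22 = 1862$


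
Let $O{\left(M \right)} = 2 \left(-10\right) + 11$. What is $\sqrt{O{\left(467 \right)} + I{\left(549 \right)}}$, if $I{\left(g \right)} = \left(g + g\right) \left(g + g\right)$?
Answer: $3 \sqrt{133955} \approx 1098.0$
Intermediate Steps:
$I{\left(g \right)} = 4 g^{2}$ ($I{\left(g \right)} = 2 g 2 g = 4 g^{2}$)
$O{\left(M \right)} = -9$ ($O{\left(M \right)} = -20 + 11 = -9$)
$\sqrt{O{\left(467 \right)} + I{\left(549 \right)}} = \sqrt{-9 + 4 \cdot 549^{2}} = \sqrt{-9 + 4 \cdot 301401} = \sqrt{-9 + 1205604} = \sqrt{1205595} = 3 \sqrt{133955}$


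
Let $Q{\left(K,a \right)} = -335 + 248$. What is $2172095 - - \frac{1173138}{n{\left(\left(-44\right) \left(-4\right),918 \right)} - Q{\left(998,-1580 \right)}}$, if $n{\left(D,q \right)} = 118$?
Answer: $\frac{446452613}{205} \approx 2.1778 \cdot 10^{6}$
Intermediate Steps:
$Q{\left(K,a \right)} = -87$
$2172095 - - \frac{1173138}{n{\left(\left(-44\right) \left(-4\right),918 \right)} - Q{\left(998,-1580 \right)}} = 2172095 - - \frac{1173138}{118 - -87} = 2172095 - - \frac{1173138}{118 + 87} = 2172095 - - \frac{1173138}{205} = 2172095 + \frac{1173138}{205} = \frac{446452613}{205}$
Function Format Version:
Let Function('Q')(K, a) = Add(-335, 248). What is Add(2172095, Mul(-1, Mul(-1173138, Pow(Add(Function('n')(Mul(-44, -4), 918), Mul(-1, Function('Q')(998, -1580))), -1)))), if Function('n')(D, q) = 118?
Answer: Rational(446452613, 205) ≈ 2.1778e+6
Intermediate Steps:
Function('Q')(K, a) = -87
Add(2172095, Mul(-1, Mul(-1173138, Pow(Add(Function('n')(Mul(-44, -4), 918), Mul(-1, Function('Q')(998, -1580))), -1)))) = Add(2172095, Mul(-1, Mul(-1173138, Pow(Add(118, Mul(-1, -87)), -1)))) = Add(2172095, Mul(-1, Mul(-1173138, Pow(Add(118, 87), -1)))) = Add(2172095, Mul(-1, Mul(-1173138, Pow(205, -1)))) = Add(2172095, Mul(-1, Mul(-1173138, Rational(1, 205)))) = Add(2172095, Mul(-1, Rational(-1173138, 205))) = Add(2172095, Rational(1173138, 205)) = Rational(446452613, 205)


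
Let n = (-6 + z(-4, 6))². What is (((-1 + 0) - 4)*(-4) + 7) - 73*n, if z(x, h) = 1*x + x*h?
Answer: -84361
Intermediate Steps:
z(x, h) = x + h*x
n = 1156 (n = (-6 - 4*(1 + 6))² = (-6 - 4*7)² = (-6 - 28)² = (-34)² = 1156)
(((-1 + 0) - 4)*(-4) + 7) - 73*n = (((-1 + 0) - 4)*(-4) + 7) - 73*1156 = ((-1 - 4)*(-4) + 7) - 84388 = (-5*(-4) + 7) - 84388 = (20 + 7) - 84388 = 27 - 84388 = -84361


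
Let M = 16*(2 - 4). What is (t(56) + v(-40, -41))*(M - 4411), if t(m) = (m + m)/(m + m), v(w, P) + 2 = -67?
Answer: 302124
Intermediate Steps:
v(w, P) = -69 (v(w, P) = -2 - 67 = -69)
t(m) = 1 (t(m) = (2*m)/((2*m)) = (2*m)*(1/(2*m)) = 1)
M = -32 (M = 16*(-2) = -32)
(t(56) + v(-40, -41))*(M - 4411) = (1 - 69)*(-32 - 4411) = -68*(-4443) = 302124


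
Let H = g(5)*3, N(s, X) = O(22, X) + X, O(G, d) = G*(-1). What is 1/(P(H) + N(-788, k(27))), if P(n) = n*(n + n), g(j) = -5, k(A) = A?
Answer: 1/455 ≈ 0.0021978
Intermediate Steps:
O(G, d) = -G
N(s, X) = -22 + X (N(s, X) = -1*22 + X = -22 + X)
H = -15 (H = -5*3 = -15)
P(n) = 2*n² (P(n) = n*(2*n) = 2*n²)
1/(P(H) + N(-788, k(27))) = 1/(2*(-15)² + (-22 + 27)) = 1/(2*225 + 5) = 1/(450 + 5) = 1/455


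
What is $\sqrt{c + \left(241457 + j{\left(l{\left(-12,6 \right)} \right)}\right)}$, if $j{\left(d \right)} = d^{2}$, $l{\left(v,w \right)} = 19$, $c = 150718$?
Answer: $2 \sqrt{98134} \approx 626.53$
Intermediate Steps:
$\sqrt{c + \left(241457 + j{\left(l{\left(-12,6 \right)} \right)}\right)} = \sqrt{150718 + \left(241457 + 19^{2}\right)} = \sqrt{150718 + \left(241457 + 361\right)} = \sqrt{150718 + 241818} = \sqrt{392536} = 2 \sqrt{98134}$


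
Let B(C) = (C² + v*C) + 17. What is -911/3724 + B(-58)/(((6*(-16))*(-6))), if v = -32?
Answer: 4744463/536256 ≈ 8.8474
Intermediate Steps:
B(C) = 17 + C² - 32*C (B(C) = (C² - 32*C) + 17 = 17 + C² - 32*C)
-911/3724 + B(-58)/(((6*(-16))*(-6))) = -911/3724 + (17 + (-58)² - 32*(-58))/(((6*(-16))*(-6))) = -911*1/3724 + (17 + 3364 + 1856)/((-96*(-6))) = -911/3724 + 5237/576 = 4744463/536256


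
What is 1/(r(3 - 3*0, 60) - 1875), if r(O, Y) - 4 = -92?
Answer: -1/1963 ≈ -0.00050942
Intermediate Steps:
r(O, Y) = -88 (r(O, Y) = 4 - 92 = -88)
1/(r(3 - 3*0, 60) - 1875) = 1/(-88 - 1875) = 1/(-1963) = -1/1963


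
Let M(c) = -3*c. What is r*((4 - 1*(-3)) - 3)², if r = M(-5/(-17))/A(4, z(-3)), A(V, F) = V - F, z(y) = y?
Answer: -240/119 ≈ -2.0168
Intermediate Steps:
r = -15/119 (r = (-(-15)/(-17))/(4 - 1*(-3)) = (-(-15)*(-1)/17)/(4 + 3) = -3*5/17/7 = -15/17*⅐ = -15/119 ≈ -0.12605)
r*((4 - 1*(-3)) - 3)² = -15*((4 - 1*(-3)) - 3)²/119 = -15*((4 + 3) - 3)²/119 = -15*(7 - 3)²/119 = -15/119*4² = -15/119*16 = -240/119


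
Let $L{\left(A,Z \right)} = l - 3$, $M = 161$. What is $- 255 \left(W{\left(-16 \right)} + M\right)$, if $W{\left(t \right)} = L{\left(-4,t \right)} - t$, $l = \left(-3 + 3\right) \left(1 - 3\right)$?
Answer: $-44370$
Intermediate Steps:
$l = 0$ ($l = 0 \left(-2\right) = 0$)
$L{\left(A,Z \right)} = -3$ ($L{\left(A,Z \right)} = 0 - 3 = -3$)
$W{\left(t \right)} = -3 - t$
$- 255 \left(W{\left(-16 \right)} + M\right) = - 255 \left(\left(-3 - -16\right) + 161\right) = - 255 \left(\left(-3 + 16\right) + 161\right) = - 255 \left(13 + 161\right) = \left(-255\right) 174 = -44370$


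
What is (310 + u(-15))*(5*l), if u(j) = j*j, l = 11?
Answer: 29425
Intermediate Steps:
u(j) = j²
(310 + u(-15))*(5*l) = (310 + (-15)²)*(5*11) = (310 + 225)*55 = 535*55 = 29425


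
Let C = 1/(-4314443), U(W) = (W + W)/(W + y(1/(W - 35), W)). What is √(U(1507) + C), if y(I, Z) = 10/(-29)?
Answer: √71089020730455437908835/188510957999 ≈ 1.4144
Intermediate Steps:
y(I, Z) = -10/29 (y(I, Z) = 10*(-1/29) = -10/29)
U(W) = 2*W/(-10/29 + W) (U(W) = (W + W)/(W - 10/29) = (2*W)/(-10/29 + W) = 2*W/(-10/29 + W))
C = -1/4314443 ≈ -2.3178e-7
√(U(1507) + C) = √(58*1507/(-10 + 29*1507) - 1/4314443) = √(58*1507/(-10 + 43703) - 1/4314443) = √(58*1507/43693 - 1/4314443) = √(58*1507*(1/43693) - 1/4314443) = √(87406/43693 - 1/4314443) = √(377108161165/188510957999) = √71089020730455437908835/188510957999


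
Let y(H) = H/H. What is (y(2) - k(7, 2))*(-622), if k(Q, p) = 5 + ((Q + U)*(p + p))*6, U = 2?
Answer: 136840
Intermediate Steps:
k(Q, p) = 5 + 12*p*(2 + Q) (k(Q, p) = 5 + ((Q + 2)*(p + p))*6 = 5 + ((2 + Q)*(2*p))*6 = 5 + (2*p*(2 + Q))*6 = 5 + 12*p*(2 + Q))
y(H) = 1
(y(2) - k(7, 2))*(-622) = (1 - (5 + 24*2 + 12*7*2))*(-622) = (1 - (5 + 48 + 168))*(-622) = (1 - 1*221)*(-622) = (1 - 221)*(-622) = -220*(-622) = 136840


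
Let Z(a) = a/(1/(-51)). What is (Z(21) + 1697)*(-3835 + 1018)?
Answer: -1763442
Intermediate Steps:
Z(a) = -51*a (Z(a) = a/(-1/51) = a*(-51) = -51*a)
(Z(21) + 1697)*(-3835 + 1018) = (-51*21 + 1697)*(-3835 + 1018) = (-1071 + 1697)*(-2817) = 626*(-2817) = -1763442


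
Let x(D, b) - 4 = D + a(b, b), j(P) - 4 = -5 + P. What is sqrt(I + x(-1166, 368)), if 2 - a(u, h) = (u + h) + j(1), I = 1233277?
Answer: sqrt(1231381) ≈ 1109.7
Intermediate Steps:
j(P) = -1 + P (j(P) = 4 + (-5 + P) = -1 + P)
a(u, h) = 2 - h - u (a(u, h) = 2 - ((u + h) + (-1 + 1)) = 2 - ((h + u) + 0) = 2 - (h + u) = 2 + (-h - u) = 2 - h - u)
x(D, b) = 6 + D - 2*b (x(D, b) = 4 + (D + (2 - b - b)) = 4 + (D + (2 - 2*b)) = 4 + (2 + D - 2*b) = 6 + D - 2*b)
sqrt(I + x(-1166, 368)) = sqrt(1233277 + (6 - 1166 - 2*368)) = sqrt(1233277 + (6 - 1166 - 736)) = sqrt(1233277 - 1896) = sqrt(1231381)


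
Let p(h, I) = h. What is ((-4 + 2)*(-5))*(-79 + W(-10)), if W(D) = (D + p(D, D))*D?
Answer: 1210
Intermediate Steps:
W(D) = 2*D² (W(D) = (D + D)*D = (2*D)*D = 2*D²)
((-4 + 2)*(-5))*(-79 + W(-10)) = ((-4 + 2)*(-5))*(-79 + 2*(-10)²) = (-2*(-5))*(-79 + 2*100) = 10*(-79 + 200) = 10*121 = 1210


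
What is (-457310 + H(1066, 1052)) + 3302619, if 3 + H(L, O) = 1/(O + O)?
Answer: 5986523825/2104 ≈ 2.8453e+6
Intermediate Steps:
H(L, O) = -3 + 1/(2*O) (H(L, O) = -3 + 1/(O + O) = -3 + 1/(2*O))
(-457310 + H(1066, 1052)) + 3302619 = (-457310 + (-3 + (½)/1052)) + 3302619 = (-457310 + (-3 + (½)*(1/1052))) + 3302619 = (-457310 + (-3 + 1/2104)) + 3302619 = (-457310 - 6311/2104) + 3302619 = -962186551/2104 + 3302619 = 5986523825/2104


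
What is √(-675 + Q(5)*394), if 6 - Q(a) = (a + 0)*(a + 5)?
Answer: I*√18011 ≈ 134.21*I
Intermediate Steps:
Q(a) = 6 - a*(5 + a) (Q(a) = 6 - (a + 0)*(a + 5) = 6 - a*(5 + a))
√(-675 + Q(5)*394) = √(-675 + (6 - 1*5² - 5*5)*394) = √(-675 + (6 - 1*25 - 25)*394) = √(-675 + (6 - 25 - 25)*394) = √(-675 - 44*394) = √(-675 - 17336) = √(-18011) = I*√18011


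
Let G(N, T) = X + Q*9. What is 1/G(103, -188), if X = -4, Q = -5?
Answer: -1/49 ≈ -0.020408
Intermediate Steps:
G(N, T) = -49 (G(N, T) = -4 - 5*9 = -4 - 45 = -49)
1/G(103, -188) = 1/(-49) = -1/49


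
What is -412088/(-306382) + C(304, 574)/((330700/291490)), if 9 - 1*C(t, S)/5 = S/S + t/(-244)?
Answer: 1300797415426/30902760857 ≈ 42.093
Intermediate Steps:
C(t, S) = 40 + 5*t/244 (C(t, S) = 45 - 5*(S/S + t/(-244)) = 45 - 5*(1 + t*(-1/244)) = 45 - 5*(1 - t/244) = 45 + (-5 + 5*t/244) = 40 + 5*t/244)
-412088/(-306382) + C(304, 574)/((330700/291490)) = -412088/(-306382) + (40 + (5/244)*304)/((330700/291490)) = -412088*(-1/306382) + (40 + 380/61)/((330700*(1/291490))) = 206044/153191 + 2820/(61*(33070/29149)) = 206044/153191 + (2820/61)*(29149/33070) = 206044/153191 + 8220018/201727 = 1300797415426/30902760857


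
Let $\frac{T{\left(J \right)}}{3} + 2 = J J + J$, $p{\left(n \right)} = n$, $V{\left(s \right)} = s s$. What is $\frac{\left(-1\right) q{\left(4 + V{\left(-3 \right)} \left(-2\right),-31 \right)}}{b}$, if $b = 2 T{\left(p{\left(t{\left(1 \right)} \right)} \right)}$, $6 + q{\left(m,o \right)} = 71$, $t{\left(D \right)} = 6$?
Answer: $- \frac{13}{48} \approx -0.27083$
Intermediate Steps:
$V{\left(s \right)} = s^{2}$
$T{\left(J \right)} = -6 + 3 J + 3 J^{2}$ ($T{\left(J \right)} = -6 + 3 \left(J J + J\right) = -6 + 3 \left(J^{2} + J\right) = -6 + 3 \left(J + J^{2}\right) = -6 + \left(3 J + 3 J^{2}\right) = -6 + 3 J + 3 J^{2}$)
$q{\left(m,o \right)} = 65$ ($q{\left(m,o \right)} = -6 + 71 = 65$)
$b = 240$ ($b = 2 \left(-6 + 3 \cdot 6 + 3 \cdot 6^{2}\right) = 2 \left(-6 + 18 + 3 \cdot 36\right) = 2 \left(-6 + 18 + 108\right) = 2 \cdot 120 = 240$)
$\frac{\left(-1\right) q{\left(4 + V{\left(-3 \right)} \left(-2\right),-31 \right)}}{b} = \frac{\left(-1\right) 65}{240} = \left(-65\right) \frac{1}{240} = - \frac{13}{48}$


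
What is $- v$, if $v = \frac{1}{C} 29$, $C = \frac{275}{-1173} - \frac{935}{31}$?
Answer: $\frac{1054527}{1105280} \approx 0.95408$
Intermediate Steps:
$C = - \frac{1105280}{36363}$ ($C = 275 \left(- \frac{1}{1173}\right) - \frac{935}{31} = - \frac{275}{1173} - \frac{935}{31} = - \frac{1105280}{36363} \approx -30.396$)
$v = - \frac{1054527}{1105280}$ ($v = \frac{1}{- \frac{1105280}{36363}} \cdot 29 = \left(- \frac{36363}{1105280}\right) 29 = - \frac{1054527}{1105280} \approx -0.95408$)
$- v = \left(-1\right) \left(- \frac{1054527}{1105280}\right) = \frac{1054527}{1105280}$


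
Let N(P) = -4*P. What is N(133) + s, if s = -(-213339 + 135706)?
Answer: 77101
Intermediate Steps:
s = 77633 (s = -1*(-77633) = 77633)
N(133) + s = -4*133 + 77633 = -532 + 77633 = 77101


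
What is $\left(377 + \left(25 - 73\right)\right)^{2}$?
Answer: $108241$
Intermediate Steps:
$\left(377 + \left(25 - 73\right)\right)^{2} = \left(377 - 48\right)^{2} = 329^{2} = 108241$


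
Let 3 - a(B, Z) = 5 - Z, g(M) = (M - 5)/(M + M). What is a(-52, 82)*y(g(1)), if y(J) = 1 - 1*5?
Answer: -320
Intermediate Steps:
g(M) = (-5 + M)/(2*M) (g(M) = (-5 + M)/((2*M)) = (-5 + M)*(1/(2*M)) = (-5 + M)/(2*M))
a(B, Z) = -2 + Z (a(B, Z) = 3 - (5 - Z) = 3 + (-5 + Z) = -2 + Z)
y(J) = -4 (y(J) = 1 - 5 = -4)
a(-52, 82)*y(g(1)) = (-2 + 82)*(-4) = 80*(-4) = -320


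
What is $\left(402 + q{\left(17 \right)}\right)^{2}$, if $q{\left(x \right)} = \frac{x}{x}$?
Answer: $162409$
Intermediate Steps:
$q{\left(x \right)} = 1$
$\left(402 + q{\left(17 \right)}\right)^{2} = \left(402 + 1\right)^{2} = 403^{2} = 162409$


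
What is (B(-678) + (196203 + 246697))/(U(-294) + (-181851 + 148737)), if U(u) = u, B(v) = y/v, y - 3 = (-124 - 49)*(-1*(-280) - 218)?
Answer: -300296923/22650624 ≈ -13.258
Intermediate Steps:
y = -10723 (y = 3 + (-124 - 49)*(-1*(-280) - 218) = 3 - 173*(280 - 218) = 3 - 173*62 = 3 - 10726 = -10723)
B(v) = -10723/v
(B(-678) + (196203 + 246697))/(U(-294) + (-181851 + 148737)) = (-10723/(-678) + (196203 + 246697))/(-294 + (-181851 + 148737)) = (-10723*(-1/678) + 442900)/(-294 - 33114) = (10723/678 + 442900)/(-33408) = (300296923/678)*(-1/33408) = -300296923/22650624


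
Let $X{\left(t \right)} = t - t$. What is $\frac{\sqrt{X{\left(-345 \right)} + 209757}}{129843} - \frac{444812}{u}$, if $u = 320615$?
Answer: $- \frac{444812}{320615} + \frac{\sqrt{209757}}{129843} \approx -1.3838$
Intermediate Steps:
$X{\left(t \right)} = 0$
$\frac{\sqrt{X{\left(-345 \right)} + 209757}}{129843} - \frac{444812}{u} = \frac{\sqrt{0 + 209757}}{129843} - \frac{444812}{320615} = \sqrt{209757} \cdot \frac{1}{129843} - \frac{444812}{320615} = \frac{\sqrt{209757}}{129843} - \frac{444812}{320615} = - \frac{444812}{320615} + \frac{\sqrt{209757}}{129843}$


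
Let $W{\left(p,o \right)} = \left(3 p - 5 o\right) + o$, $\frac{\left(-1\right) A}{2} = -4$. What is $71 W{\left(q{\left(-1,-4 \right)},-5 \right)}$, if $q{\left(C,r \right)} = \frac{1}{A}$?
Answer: $\frac{11573}{8} \approx 1446.6$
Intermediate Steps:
$A = 8$ ($A = \left(-2\right) \left(-4\right) = 8$)
$q{\left(C,r \right)} = \frac{1}{8}$
$W{\left(p,o \right)} = - 4 o + 3 p$ ($W{\left(p,o \right)} = \left(- 5 o + 3 p\right) + o = - 4 o + 3 p$)
$71 W{\left(q{\left(-1,-4 \right)},-5 \right)} = 71 \left(\left(-4\right) \left(-5\right) + 3 \cdot \frac{1}{8}\right) = 71 \left(20 + \frac{3}{8}\right) = 71 \cdot \frac{163}{8} = \frac{11573}{8}$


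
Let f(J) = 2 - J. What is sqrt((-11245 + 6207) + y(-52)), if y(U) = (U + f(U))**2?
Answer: I*sqrt(5034) ≈ 70.951*I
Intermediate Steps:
y(U) = 4 (y(U) = (U + (2 - U))**2 = 2**2 = 4)
sqrt((-11245 + 6207) + y(-52)) = sqrt((-11245 + 6207) + 4) = sqrt(-5038 + 4) = sqrt(-5034) = I*sqrt(5034)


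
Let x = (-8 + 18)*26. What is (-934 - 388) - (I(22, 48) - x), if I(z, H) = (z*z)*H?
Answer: -24294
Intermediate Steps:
I(z, H) = H*z² (I(z, H) = z²*H = H*z²)
x = 260 (x = 10*26 = 260)
(-934 - 388) - (I(22, 48) - x) = (-934 - 388) - (48*22² - 1*260) = -1322 - (48*484 - 260) = -1322 - (23232 - 260) = -1322 - 1*22972 = -1322 - 22972 = -24294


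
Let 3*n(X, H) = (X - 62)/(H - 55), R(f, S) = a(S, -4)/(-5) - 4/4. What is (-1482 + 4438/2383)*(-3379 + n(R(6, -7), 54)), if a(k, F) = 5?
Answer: 35529163264/7149 ≈ 4.9698e+6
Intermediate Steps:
R(f, S) = -2 (R(f, S) = 5/(-5) - 4/4 = 5*(-⅕) - 4*¼ = -1 - 1 = -2)
n(X, H) = (-62 + X)/(3*(-55 + H)) (n(X, H) = ((X - 62)/(H - 55))/3 = ((-62 + X)/(-55 + H))/3 = (-62 + X)/(3*(-55 + H)))
(-1482 + 4438/2383)*(-3379 + n(R(6, -7), 54)) = (-1482 + 4438/2383)*(-3379 + (-62 - 2)/(3*(-55 + 54))) = (-1482 + 4438*(1/2383))*(-3379 + (⅓)*(-64)/(-1)) = (-1482 + 4438/2383)*(-3379 + (⅓)*(-1)*(-64)) = -3527168*(-3379 + 64/3)/2383 = -3527168/2383*(-10073/3) = 35529163264/7149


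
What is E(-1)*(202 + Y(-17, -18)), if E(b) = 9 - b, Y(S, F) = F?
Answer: 1840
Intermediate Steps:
E(-1)*(202 + Y(-17, -18)) = (9 - 1*(-1))*(202 - 18) = (9 + 1)*184 = 10*184 = 1840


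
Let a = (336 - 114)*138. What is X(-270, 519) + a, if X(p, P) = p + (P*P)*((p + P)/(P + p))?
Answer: 299727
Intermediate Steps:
X(p, P) = p + P**2 (X(p, P) = p + P**2*((P + p)/(P + p)) = p + P**2*1 = p + P**2)
a = 30636 (a = 222*138 = 30636)
X(-270, 519) + a = (-270 + 519**2) + 30636 = (-270 + 269361) + 30636 = 269091 + 30636 = 299727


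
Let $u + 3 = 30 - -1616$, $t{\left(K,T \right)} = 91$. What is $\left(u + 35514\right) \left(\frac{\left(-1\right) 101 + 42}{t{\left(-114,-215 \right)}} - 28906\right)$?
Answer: $- \frac{97741674285}{91} \approx -1.0741 \cdot 10^{9}$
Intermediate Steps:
$u = 1643$ ($u = -3 + \left(30 - -1616\right) = -3 + \left(30 + 1616\right) = -3 + 1646 = 1643$)
$\left(u + 35514\right) \left(\frac{\left(-1\right) 101 + 42}{t{\left(-114,-215 \right)}} - 28906\right) = \left(1643 + 35514\right) \left(\frac{\left(-1\right) 101 + 42}{91} - 28906\right) = 37157 \left(\left(-101 + 42\right) \frac{1}{91} - 28906\right) = 37157 \left(\left(-59\right) \frac{1}{91} - 28906\right) = 37157 \left(- \frac{59}{91} - 28906\right) = 37157 \left(- \frac{2630505}{91}\right) = - \frac{97741674285}{91}$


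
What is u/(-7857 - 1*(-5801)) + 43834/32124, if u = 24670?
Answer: -87797047/8255868 ≈ -10.635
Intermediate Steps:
u/(-7857 - 1*(-5801)) + 43834/32124 = 24670/(-7857 - 1*(-5801)) + 43834/32124 = 24670/(-7857 + 5801) + 43834*(1/32124) = 24670/(-2056) + 21917/16062 = 24670*(-1/2056) + 21917/16062 = -12335/1028 + 21917/16062 = -87797047/8255868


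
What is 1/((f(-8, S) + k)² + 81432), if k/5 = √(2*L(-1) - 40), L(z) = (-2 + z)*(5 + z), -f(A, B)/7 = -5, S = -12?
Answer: 81057/6578077249 - 2800*I/6578077249 ≈ 1.2322e-5 - 4.2566e-7*I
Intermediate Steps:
f(A, B) = 35 (f(A, B) = -7*(-5) = 35)
k = 40*I (k = 5*√(2*(-10 + (-1)² + 3*(-1)) - 40) = 5*√(2*(-10 + 1 - 3) - 40) = 5*√(2*(-12) - 40) = 5*√(-24 - 40) = 5*√(-64) = 5*(8*I) = 40*I ≈ 40.0*I)
1/((f(-8, S) + k)² + 81432) = 1/((35 + 40*I)² + 81432) = 1/(81432 + (35 + 40*I)²)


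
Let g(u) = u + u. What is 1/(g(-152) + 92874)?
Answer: 1/92570 ≈ 1.0803e-5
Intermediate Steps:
g(u) = 2*u
1/(g(-152) + 92874) = 1/(2*(-152) + 92874) = 1/(-304 + 92874) = 1/92570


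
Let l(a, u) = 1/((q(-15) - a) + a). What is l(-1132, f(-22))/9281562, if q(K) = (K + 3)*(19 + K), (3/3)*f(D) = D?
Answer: -1/445514976 ≈ -2.2446e-9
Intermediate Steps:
f(D) = D
q(K) = (3 + K)*(19 + K)
l(a, u) = -1/48 (l(a, u) = 1/(((57 + (-15)**2 + 22*(-15)) - a) + a) = 1/(((57 + 225 - 330) - a) + a) = 1/((-48 - a) + a) = 1/(-48) = -1/48)
l(-1132, f(-22))/9281562 = -1/48/9281562 = -1/48*1/9281562 = -1/445514976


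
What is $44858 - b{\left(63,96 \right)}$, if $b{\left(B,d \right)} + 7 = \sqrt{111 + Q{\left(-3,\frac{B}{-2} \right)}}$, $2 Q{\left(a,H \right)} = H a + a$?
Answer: $44865 - \frac{\sqrt{627}}{2} \approx 44853.0$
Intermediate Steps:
$Q{\left(a,H \right)} = \frac{a}{2} + \frac{H a}{2}$ ($Q{\left(a,H \right)} = \frac{H a + a}{2} = \frac{a + H a}{2} = \frac{a}{2} + \frac{H a}{2}$)
$b{\left(B,d \right)} = -7 + \sqrt{\frac{219}{2} + \frac{3 B}{4}}$ ($b{\left(B,d \right)} = -7 + \sqrt{111 + \frac{1}{2} \left(-3\right) \left(1 + \frac{B}{-2}\right)} = -7 + \sqrt{111 + \frac{1}{2} \left(-3\right) \left(1 + B \left(- \frac{1}{2}\right)\right)} = -7 + \sqrt{111 + \frac{1}{2} \left(-3\right) \left(1 - \frac{B}{2}\right)} = -7 + \sqrt{111 + \left(- \frac{3}{2} + \frac{3 B}{4}\right)} = -7 + \sqrt{\frac{219}{2} + \frac{3 B}{4}}$)
$44858 - b{\left(63,96 \right)} = 44858 - \left(-7 + \frac{\sqrt{438 + 3 \cdot 63}}{2}\right) = 44858 - \left(-7 + \frac{\sqrt{438 + 189}}{2}\right) = 44858 - \left(-7 + \frac{\sqrt{627}}{2}\right) = 44858 + \left(7 - \frac{\sqrt{627}}{2}\right) = 44865 - \frac{\sqrt{627}}{2}$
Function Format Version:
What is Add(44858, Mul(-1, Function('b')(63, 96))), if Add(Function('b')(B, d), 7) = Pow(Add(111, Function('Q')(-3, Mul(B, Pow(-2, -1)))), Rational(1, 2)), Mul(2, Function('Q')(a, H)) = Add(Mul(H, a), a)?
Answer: Add(44865, Mul(Rational(-1, 2), Pow(627, Rational(1, 2)))) ≈ 44853.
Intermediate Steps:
Function('Q')(a, H) = Add(Mul(Rational(1, 2), a), Mul(Rational(1, 2), H, a)) (Function('Q')(a, H) = Mul(Rational(1, 2), Add(Mul(H, a), a)) = Mul(Rational(1, 2), Add(a, Mul(H, a))) = Add(Mul(Rational(1, 2), a), Mul(Rational(1, 2), H, a)))
Function('b')(B, d) = Add(-7, Pow(Add(Rational(219, 2), Mul(Rational(3, 4), B)), Rational(1, 2))) (Function('b')(B, d) = Add(-7, Pow(Add(111, Mul(Rational(1, 2), -3, Add(1, Mul(B, Pow(-2, -1))))), Rational(1, 2))) = Add(-7, Pow(Add(111, Mul(Rational(1, 2), -3, Add(1, Mul(B, Rational(-1, 2))))), Rational(1, 2))) = Add(-7, Pow(Add(111, Mul(Rational(1, 2), -3, Add(1, Mul(Rational(-1, 2), B)))), Rational(1, 2))) = Add(-7, Pow(Add(111, Add(Rational(-3, 2), Mul(Rational(3, 4), B))), Rational(1, 2))) = Add(-7, Pow(Add(Rational(219, 2), Mul(Rational(3, 4), B)), Rational(1, 2))))
Add(44858, Mul(-1, Function('b')(63, 96))) = Add(44858, Mul(-1, Add(-7, Mul(Rational(1, 2), Pow(Add(438, Mul(3, 63)), Rational(1, 2)))))) = Add(44858, Mul(-1, Add(-7, Mul(Rational(1, 2), Pow(Add(438, 189), Rational(1, 2)))))) = Add(44858, Mul(-1, Add(-7, Mul(Rational(1, 2), Pow(627, Rational(1, 2)))))) = Add(44858, Add(7, Mul(Rational(-1, 2), Pow(627, Rational(1, 2))))) = Add(44865, Mul(Rational(-1, 2), Pow(627, Rational(1, 2))))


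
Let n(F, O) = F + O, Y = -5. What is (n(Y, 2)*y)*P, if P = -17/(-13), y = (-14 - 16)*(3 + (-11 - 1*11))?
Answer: -29070/13 ≈ -2236.2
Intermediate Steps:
y = 570 (y = -30*(3 + (-11 - 11)) = -30*(3 - 22) = -30*(-19) = 570)
P = 17/13 (P = -17*(-1/13) = 17/13 ≈ 1.3077)
(n(Y, 2)*y)*P = ((-5 + 2)*570)*(17/13) = -3*570*(17/13) = -1710*17/13 = -29070/13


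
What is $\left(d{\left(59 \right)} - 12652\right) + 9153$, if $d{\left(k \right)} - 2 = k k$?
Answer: $-16$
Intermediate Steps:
$d{\left(k \right)} = 2 + k^{2}$ ($d{\left(k \right)} = 2 + k k = 2 + k^{2}$)
$\left(d{\left(59 \right)} - 12652\right) + 9153 = \left(\left(2 + 59^{2}\right) - 12652\right) + 9153 = \left(\left(2 + 3481\right) - 12652\right) + 9153 = \left(3483 - 12652\right) + 9153 = -9169 + 9153 = -16$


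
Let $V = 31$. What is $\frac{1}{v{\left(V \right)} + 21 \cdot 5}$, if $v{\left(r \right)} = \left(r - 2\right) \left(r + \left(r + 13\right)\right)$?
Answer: $\frac{1}{2280} \approx 0.0004386$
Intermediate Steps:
$v{\left(r \right)} = \left(-2 + r\right) \left(13 + 2 r\right)$ ($v{\left(r \right)} = \left(-2 + r\right) \left(r + \left(13 + r\right)\right) = \left(-2 + r\right) \left(13 + 2 r\right)$)
$\frac{1}{v{\left(V \right)} + 21 \cdot 5} = \frac{1}{\left(-26 + 2 \cdot 31^{2} + 9 \cdot 31\right) + 21 \cdot 5} = \frac{1}{\left(-26 + 2 \cdot 961 + 279\right) + 105} = \frac{1}{\left(-26 + 1922 + 279\right) + 105} = \frac{1}{2175 + 105} = \frac{1}{2280}$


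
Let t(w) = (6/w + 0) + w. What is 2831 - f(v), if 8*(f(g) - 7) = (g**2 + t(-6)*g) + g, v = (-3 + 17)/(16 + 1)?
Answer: 816290/289 ≈ 2824.5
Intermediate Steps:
t(w) = w + 6/w (t(w) = 6/w + w = w + 6/w)
v = 14/17 ≈ 0.82353
f(g) = 7 - 3*g/4 + g**2/8 (f(g) = 7 + ((g**2 + (-6 + 6/(-6))*g) + g)/8 = 7 + ((g**2 + (-6 + 6*(-1/6))*g) + g)/8 = 7 + ((g**2 + (-6 - 1)*g) + g)/8 = 7 + ((g**2 - 7*g) + g)/8 = 7 + (g**2 - 6*g)/8 = 7 + (-3*g/4 + g**2/8) = 7 - 3*g/4 + g**2/8)
2831 - f(v) = 2831 - (7 - 3/4*14/17 + (14/17)**2/8) = 2831 - (7 - 21/34 + (1/8)*(196/289)) = 2831 - (7 - 21/34 + 49/578) = 2831 - 1*1869/289 = 2831 - 1869/289 = 816290/289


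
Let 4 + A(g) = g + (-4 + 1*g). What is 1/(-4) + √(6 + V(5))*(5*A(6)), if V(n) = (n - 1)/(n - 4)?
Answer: -¼ + 20*√10 ≈ 62.996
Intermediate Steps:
V(n) = (-1 + n)/(-4 + n)
A(g) = -8 + 2*g (A(g) = -4 + (g + (-4 + 1*g)) = -4 + (g + (-4 + g)) = -4 + (-4 + 2*g) = -8 + 2*g)
1/(-4) + √(6 + V(5))*(5*A(6)) = 1/(-4) + √(6 + (-1 + 5)/(-4 + 5))*(5*(-8 + 2*6)) = -¼ + √(6 + 4/1)*(5*(-8 + 12)) = -¼ + √(6 + 1*4)*(5*4) = -¼ + √(6 + 4)*20 = -¼ + √10*20 = -¼ + 20*√10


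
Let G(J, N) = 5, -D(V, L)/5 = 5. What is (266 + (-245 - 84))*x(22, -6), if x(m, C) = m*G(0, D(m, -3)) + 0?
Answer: -6930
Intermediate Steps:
D(V, L) = -25 (D(V, L) = -5*5 = -25)
x(m, C) = 5*m (x(m, C) = m*5 + 0 = 5*m + 0 = 5*m)
(266 + (-245 - 84))*x(22, -6) = (266 + (-245 - 84))*(5*22) = (266 - 329)*110 = -63*110 = -6930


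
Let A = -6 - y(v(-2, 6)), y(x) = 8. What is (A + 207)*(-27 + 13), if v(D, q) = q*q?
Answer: -2702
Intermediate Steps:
v(D, q) = q²
A = -14 (A = -6 - 1*8 = -6 - 8 = -14)
(A + 207)*(-27 + 13) = (-14 + 207)*(-27 + 13) = 193*(-14) = -2702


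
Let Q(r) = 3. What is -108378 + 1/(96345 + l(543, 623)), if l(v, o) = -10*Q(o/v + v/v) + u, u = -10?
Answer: -10437343289/96305 ≈ -1.0838e+5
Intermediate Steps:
l(v, o) = -40 (l(v, o) = -10*3 - 10 = -30 - 10 = -40)
-108378 + 1/(96345 + l(543, 623)) = -108378 + 1/(96345 - 40) = -108378 + 1/96305 = -10437343289/96305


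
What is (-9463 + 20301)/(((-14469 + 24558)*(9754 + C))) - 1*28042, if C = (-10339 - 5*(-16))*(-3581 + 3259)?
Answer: -468671421587669/16713195264 ≈ -28042.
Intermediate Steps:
C = 3303398 (C = (-10339 + 80)*(-322) = -10259*(-322) = 3303398)
(-9463 + 20301)/(((-14469 + 24558)*(9754 + C))) - 1*28042 = (-9463 + 20301)/(((-14469 + 24558)*(9754 + 3303398))) - 1*28042 = 10838/((10089*3313152)) - 28042 = 10838/33426390528 - 28042 = 10838*(1/33426390528) - 28042 = 5419/16713195264 - 28042 = -468671421587669/16713195264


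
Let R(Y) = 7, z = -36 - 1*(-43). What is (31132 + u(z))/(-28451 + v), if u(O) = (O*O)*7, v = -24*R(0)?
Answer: -31475/28619 ≈ -1.0998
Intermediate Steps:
z = 7 (z = -36 + 43 = 7)
v = -168 (v = -24*7 = -168)
u(O) = 7*O² (u(O) = O²*7 = 7*O²)
(31132 + u(z))/(-28451 + v) = (31132 + 7*7²)/(-28451 - 168) = (31132 + 7*49)/(-28619) = (31132 + 343)*(-1/28619) = 31475*(-1/28619) = -31475/28619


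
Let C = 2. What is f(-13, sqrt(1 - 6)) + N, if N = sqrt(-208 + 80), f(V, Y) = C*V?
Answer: -26 + 8*I*sqrt(2) ≈ -26.0 + 11.314*I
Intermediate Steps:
f(V, Y) = 2*V
N = 8*I*sqrt(2) (N = sqrt(-128) = 8*I*sqrt(2) ≈ 11.314*I)
f(-13, sqrt(1 - 6)) + N = 2*(-13) + 8*I*sqrt(2) = -26 + 8*I*sqrt(2)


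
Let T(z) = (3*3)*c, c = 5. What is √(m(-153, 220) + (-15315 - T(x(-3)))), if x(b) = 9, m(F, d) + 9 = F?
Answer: I*√15522 ≈ 124.59*I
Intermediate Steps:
m(F, d) = -9 + F
T(z) = 45 (T(z) = (3*3)*5 = 9*5 = 45)
√(m(-153, 220) + (-15315 - T(x(-3)))) = √((-9 - 153) + (-15315 - 1*45)) = √(-162 + (-15315 - 45)) = √(-162 - 15360) = √(-15522) = I*√15522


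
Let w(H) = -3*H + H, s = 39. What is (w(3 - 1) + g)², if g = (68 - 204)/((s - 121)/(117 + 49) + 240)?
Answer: 8245366416/395174641 ≈ 20.865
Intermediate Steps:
g = -11288/19879 (g = (68 - 204)/((39 - 121)/(117 + 49) + 240) = -136/(-82/166 + 240) = -136/(-82*1/166 + 240) = -136/(-41/83 + 240) = -136/19879/83 = -136*83/19879 = -11288/19879 ≈ -0.56784)
w(H) = -2*H
(w(3 - 1) + g)² = (-2*(3 - 1) - 11288/19879)² = (-2*2 - 11288/19879)² = (-4 - 11288/19879)² = (-90804/19879)² = 8245366416/395174641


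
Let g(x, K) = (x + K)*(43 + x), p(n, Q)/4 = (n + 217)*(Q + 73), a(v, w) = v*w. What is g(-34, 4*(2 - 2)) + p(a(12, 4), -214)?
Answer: -149766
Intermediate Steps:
p(n, Q) = 4*(73 + Q)*(217 + n) (p(n, Q) = 4*((n + 217)*(Q + 73)) = 4*((217 + n)*(73 + Q)) = 4*((73 + Q)*(217 + n)) = 4*(73 + Q)*(217 + n))
g(x, K) = (43 + x)*(K + x) (g(x, K) = (K + x)*(43 + x) = (43 + x)*(K + x))
g(-34, 4*(2 - 2)) + p(a(12, 4), -214) = ((-34)² + 43*(4*(2 - 2)) + 43*(-34) + (4*(2 - 2))*(-34)) + (63364 + 292*(12*4) + 868*(-214) + 4*(-214)*(12*4)) = (1156 + 43*(4*0) - 1462 + (4*0)*(-34)) + (63364 + 292*48 - 185752 + 4*(-214)*48) = (1156 + 43*0 - 1462 + 0*(-34)) + (63364 + 14016 - 185752 - 41088) = (1156 + 0 - 1462 + 0) - 149460 = -306 - 149460 = -149766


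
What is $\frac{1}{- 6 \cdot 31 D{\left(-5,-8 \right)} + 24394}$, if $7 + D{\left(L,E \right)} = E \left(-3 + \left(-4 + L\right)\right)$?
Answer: $\frac{1}{7840} \approx 0.00012755$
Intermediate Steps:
$D{\left(L,E \right)} = -7 + E \left(-7 + L\right)$ ($D{\left(L,E \right)} = -7 + E \left(-3 + \left(-4 + L\right)\right) = -7 + E \left(-7 + L\right)$)
$\frac{1}{- 6 \cdot 31 D{\left(-5,-8 \right)} + 24394} = \frac{1}{- 6 \cdot 31 \left(-7 - -56 - -40\right) + 24394} = \frac{1}{- 6 \cdot 31 \left(-7 + 56 + 40\right) + 24394} = \frac{1}{- 6 \cdot 31 \cdot 89 + 24394} = \frac{1}{\left(-6\right) 2759 + 24394} = \frac{1}{-16554 + 24394} = \frac{1}{7840}$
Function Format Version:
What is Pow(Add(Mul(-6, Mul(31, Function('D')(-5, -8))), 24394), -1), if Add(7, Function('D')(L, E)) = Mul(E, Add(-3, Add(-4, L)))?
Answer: Rational(1, 7840) ≈ 0.00012755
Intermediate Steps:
Function('D')(L, E) = Add(-7, Mul(E, Add(-7, L))) (Function('D')(L, E) = Add(-7, Mul(E, Add(-3, Add(-4, L)))) = Add(-7, Mul(E, Add(-7, L))))
Pow(Add(Mul(-6, Mul(31, Function('D')(-5, -8))), 24394), -1) = Pow(Add(Mul(-6, Mul(31, Add(-7, Mul(-7, -8), Mul(-8, -5)))), 24394), -1) = Pow(Add(Mul(-6, Mul(31, Add(-7, 56, 40))), 24394), -1) = Pow(Add(Mul(-6, Mul(31, 89)), 24394), -1) = Pow(Add(Mul(-6, 2759), 24394), -1) = Pow(Add(-16554, 24394), -1) = Pow(7840, -1) = Rational(1, 7840)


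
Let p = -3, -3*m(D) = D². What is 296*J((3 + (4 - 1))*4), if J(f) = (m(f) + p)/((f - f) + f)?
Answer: -2405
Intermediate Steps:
m(D) = -D²/3
J(f) = (-3 - f²/3)/f (J(f) = (-f²/3 - 3)/((f - f) + f) = (-3 - f²/3)/(0 + f) = (-3 - f²/3)/f)
296*J((3 + (4 - 1))*4) = 296*(-3*1/(4*(3 + (4 - 1))) - (3 + (4 - 1))*4/3) = 296*(-3*1/(4*(3 + 3)) - (3 + 3)*4/3) = 296*(-3/(6*4) - 2*4) = 296*(-3/24 - ⅓*24) = 296*(-3*1/24 - 8) = 296*(-⅛ - 8) = 296*(-65/8) = -2405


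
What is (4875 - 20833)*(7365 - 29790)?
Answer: 357858150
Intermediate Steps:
(4875 - 20833)*(7365 - 29790) = -15958*(-22425) = 357858150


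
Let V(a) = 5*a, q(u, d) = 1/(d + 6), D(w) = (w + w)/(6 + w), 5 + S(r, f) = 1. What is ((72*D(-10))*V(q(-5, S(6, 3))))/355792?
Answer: 225/88948 ≈ 0.0025296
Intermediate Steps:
S(r, f) = -4 (S(r, f) = -5 + 1 = -4)
D(w) = 2*w/(6 + w) (D(w) = (2*w)/(6 + w) = 2*w/(6 + w))
q(u, d) = 1/(6 + d)
((72*D(-10))*V(q(-5, S(6, 3))))/355792 = ((72*(2*(-10)/(6 - 10)))*(5/(6 - 4)))/355792 = ((72*(2*(-10)/(-4)))*(5/2))*(1/355792) = ((72*(2*(-10)*(-¼)))*(5*(½)))*(1/355792) = ((72*5)*(5/2))*(1/355792) = (360*(5/2))*(1/355792) = 900*(1/355792) = 225/88948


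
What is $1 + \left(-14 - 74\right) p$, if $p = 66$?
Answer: $-5807$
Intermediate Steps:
$1 + \left(-14 - 74\right) p = 1 + \left(-14 - 74\right) 66 = 1 - 5808 = -5807$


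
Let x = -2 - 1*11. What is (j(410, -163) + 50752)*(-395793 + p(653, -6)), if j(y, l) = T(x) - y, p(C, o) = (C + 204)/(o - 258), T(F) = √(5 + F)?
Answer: -2630123050739/132 - 104490209*I*√2/132 ≈ -1.9925e+10 - 1.1195e+6*I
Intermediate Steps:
x = -13 (x = -2 - 11 = -13)
p(C, o) = (204 + C)/(-258 + o)
j(y, l) = -y + 2*I*√2 (j(y, l) = √(5 - 13) - y = √(-8) - y = 2*I*√2 - y = -y + 2*I*√2)
(j(410, -163) + 50752)*(-395793 + p(653, -6)) = ((-1*410 + 2*I*√2) + 50752)*(-395793 + (204 + 653)/(-258 - 6)) = ((-410 + 2*I*√2) + 50752)*(-395793 + 857/(-264)) = (50342 + 2*I*√2)*(-395793 - 1/264*857) = (50342 + 2*I*√2)*(-395793 - 857/264) = (50342 + 2*I*√2)*(-104490209/264) = -2630123050739/132 - 104490209*I*√2/132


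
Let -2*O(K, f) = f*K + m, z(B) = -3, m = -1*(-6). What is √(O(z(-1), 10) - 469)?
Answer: I*√457 ≈ 21.378*I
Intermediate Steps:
m = 6
O(K, f) = -3 - K*f/2 (O(K, f) = -(f*K + 6)/2 = -(K*f + 6)/2 = -(6 + K*f)/2 = -3 - K*f/2)
√(O(z(-1), 10) - 469) = √((-3 - ½*(-3)*10) - 469) = √((-3 + 15) - 469) = √(12 - 469) = √(-457) = I*√457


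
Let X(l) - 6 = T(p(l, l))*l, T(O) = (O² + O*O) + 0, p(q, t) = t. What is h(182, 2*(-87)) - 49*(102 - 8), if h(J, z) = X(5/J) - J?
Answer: -14414305963/3014284 ≈ -4782.0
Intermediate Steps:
T(O) = 2*O² (T(O) = (O² + O²) + 0 = 2*O² + 0 = 2*O²)
X(l) = 6 + 2*l³ (X(l) = 6 + (2*l²)*l = 6 + 2*l³)
h(J, z) = 6 - J + 250/J³ (h(J, z) = (6 + 2*(5/J)³) - J = (6 + 2*(125/J³)) - J = (6 + 250/J³) - J = 6 - J + 250/J³)
h(182, 2*(-87)) - 49*(102 - 8) = (6 - 1*182 + 250/182³) - 49*(102 - 8) = (6 - 182 + 250*(1/6028568)) - 49*94 = (6 - 182 + 125/3014284) - 1*4606 = -530513859/3014284 - 4606 = -14414305963/3014284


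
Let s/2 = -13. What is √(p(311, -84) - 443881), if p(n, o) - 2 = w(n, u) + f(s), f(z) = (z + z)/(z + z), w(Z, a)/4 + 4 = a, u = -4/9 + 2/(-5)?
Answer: I*√99876910/15 ≈ 666.26*I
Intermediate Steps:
u = -38/45 (u = -4*⅑ + 2*(-⅕) = -4/9 - ⅖ = -38/45 ≈ -0.84444)
w(Z, a) = -16 + 4*a
s = -26 (s = 2*(-13) = -26)
f(z) = 1 (f(z) = (2*z)/((2*z)) = (2*z)*(1/(2*z)) = 1)
p(n, o) = -737/45 (p(n, o) = 2 + ((-16 + 4*(-38/45)) + 1) = 2 + ((-16 - 152/45) + 1) = 2 + (-872/45 + 1) = 2 - 827/45 = -737/45)
√(p(311, -84) - 443881) = √(-737/45 - 443881) = √(-19975382/45) = I*√99876910/15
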